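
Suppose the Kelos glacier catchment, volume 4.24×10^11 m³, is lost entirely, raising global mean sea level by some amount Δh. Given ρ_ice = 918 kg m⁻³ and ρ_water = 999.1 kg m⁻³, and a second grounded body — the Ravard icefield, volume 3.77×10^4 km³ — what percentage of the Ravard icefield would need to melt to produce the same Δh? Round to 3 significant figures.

Equal sea-level rise means equal mass of meltwater, i.e. equal mass of ice lost.
Ice mass of Kelos: 3.892×10^14 kg; ice mass of Ravard: 3.461×10^16 kg.
Fraction required = 3.892×10^14 / 3.461×10^16 = 0.0112 → 1.12 %.

≈ 1.12 %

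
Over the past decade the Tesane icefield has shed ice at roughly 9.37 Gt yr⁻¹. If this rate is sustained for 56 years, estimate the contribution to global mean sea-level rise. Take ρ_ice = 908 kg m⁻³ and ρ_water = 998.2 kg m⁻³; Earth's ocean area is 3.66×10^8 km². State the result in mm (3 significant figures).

Total mass lost = 9.37 Gt/yr × 56 yr = 524.7 Gt = 5.247×10^14 kg.
ρ_w = 998.2 kg m⁻³, so water volume = 5.247×10^14 / 998.2 = 5.257×10^11 m³.
Δh = 5.257×10^11 / 3.66×10^14 = 1.44×10^-3 m = 1.44 mm.

≈ 1.44 mm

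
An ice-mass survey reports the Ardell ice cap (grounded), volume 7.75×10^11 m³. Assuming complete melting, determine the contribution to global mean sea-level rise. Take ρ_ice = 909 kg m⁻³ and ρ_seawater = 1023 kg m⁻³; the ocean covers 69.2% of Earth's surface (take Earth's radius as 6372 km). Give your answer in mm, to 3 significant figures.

≈ 1.95 mm

Ardell: 7.75×10^11 m³ × (909/1023) = 6.886×10^11 m³ of water.
Spread over 3.53×10^14 m² of ocean, Δh = 6.886×10^11 / 3.53×10^14 = 1.95×10^-3 m = 1.95 mm.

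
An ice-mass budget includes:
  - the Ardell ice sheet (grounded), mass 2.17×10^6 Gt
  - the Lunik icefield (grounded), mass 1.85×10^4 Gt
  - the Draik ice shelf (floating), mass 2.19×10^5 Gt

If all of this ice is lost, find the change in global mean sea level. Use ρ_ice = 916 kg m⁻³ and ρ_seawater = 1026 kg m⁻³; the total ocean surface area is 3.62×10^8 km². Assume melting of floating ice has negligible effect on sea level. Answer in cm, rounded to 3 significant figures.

Ardell: 2.17×10^6 Gt = 2.170×10^18 kg; dividing by ρ_w = 1026 kg m⁻³ gives 2.115×10^15 m³ of water.
Lunik: 1.85×10^4 Gt = 1.850×10^16 kg; dividing by ρ_w = 1026 kg m⁻³ gives 1.803×10^13 m³ of water.
The Draik ice shelf is floating and already displaces its own weight of water, so its melt adds essentially nothing to sea level.
Total added water ≈ 2.133×10^15 m³ over 3.62×10^14 m² → Δh = 5.89 m = 589 cm.

≈ 589 cm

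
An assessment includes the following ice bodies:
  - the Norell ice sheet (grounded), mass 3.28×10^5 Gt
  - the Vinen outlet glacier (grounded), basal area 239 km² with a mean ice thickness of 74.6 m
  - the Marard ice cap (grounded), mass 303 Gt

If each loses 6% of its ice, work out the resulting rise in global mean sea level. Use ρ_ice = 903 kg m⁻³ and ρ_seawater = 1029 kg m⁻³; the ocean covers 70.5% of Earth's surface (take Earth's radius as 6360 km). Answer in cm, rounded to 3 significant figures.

≈ 5.34 cm

Norell: 0.06 × 3.28×10^5 Gt = 1.968×10^16 kg; dividing by ρ_w = 1029 kg m⁻³ gives 1.913×10^13 m³ of water.
Vinen: ice volume = 239 km² × 74.6 m = 17.83 km³; 0.06 × 17.83 × (903/1029) = 0.9388 km³ of water.
Marard: 0.06 × 303 Gt = 1.818×10^13 kg; dividing by ρ_w = 1029 kg m⁻³ gives 1.767×10^10 m³ of water.
Total added water ≈ 1.914×10^13 m³ over 3.58×10^14 m² → Δh = 0.0534 m = 5.34 cm.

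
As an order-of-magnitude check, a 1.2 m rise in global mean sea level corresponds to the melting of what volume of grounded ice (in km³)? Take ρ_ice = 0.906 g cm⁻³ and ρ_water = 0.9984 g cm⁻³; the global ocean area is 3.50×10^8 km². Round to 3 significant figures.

Required water volume = Δh × A = 1.2 m × 3.50×10^14 m² = 4.200×10^14 m³ = 4.200×10^5 km³.
Ice volume = water volume × ρ_w/ρ_ice = 4.200×10^5 × 998.4/906 = 4.63×10^5 km³.

≈ 4.63×10^5 km³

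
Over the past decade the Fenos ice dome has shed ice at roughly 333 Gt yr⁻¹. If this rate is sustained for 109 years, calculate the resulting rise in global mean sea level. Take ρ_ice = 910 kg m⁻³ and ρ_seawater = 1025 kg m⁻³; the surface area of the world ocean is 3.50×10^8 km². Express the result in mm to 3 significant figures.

Total mass lost = 333 Gt/yr × 109 yr = 3.630×10^4 Gt = 3.630×10^16 kg.
ρ_w = 1025 kg m⁻³, so water volume = 3.630×10^16 / 1025 = 3.541×10^13 m³.
Δh = 3.541×10^13 / 3.50×10^14 = 0.101 m = 101 mm.

≈ 101 mm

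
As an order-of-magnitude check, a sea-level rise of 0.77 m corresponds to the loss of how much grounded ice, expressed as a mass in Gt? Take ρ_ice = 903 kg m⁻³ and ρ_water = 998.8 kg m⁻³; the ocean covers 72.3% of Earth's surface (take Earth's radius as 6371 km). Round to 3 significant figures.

≈ 2.84×10^5 Gt

Required water volume = Δh × A = 0.77 m × 3.69×10^14 m² = 2.840×10^14 m³.
ρ_w = 998.8 kg m⁻³, so the mass of water = 2.840×10^14 m³ × 998.8 kg m⁻³ = 2.836×10^17 kg = 2.84×10^5 Gt (and the same mass of ice, by conservation).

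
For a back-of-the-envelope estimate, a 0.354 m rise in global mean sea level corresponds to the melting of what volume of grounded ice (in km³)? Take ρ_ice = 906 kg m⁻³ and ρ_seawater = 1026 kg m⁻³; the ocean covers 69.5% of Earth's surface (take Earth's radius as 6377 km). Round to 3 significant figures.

≈ 1.42×10^5 km³

Required water volume = Δh × A = 0.354 m × 3.55×10^14 m² = 1.257×10^14 m³ = 1.257×10^5 km³.
Ice volume = water volume × ρ_w/ρ_ice = 1.257×10^5 × 1026/906 = 1.42×10^5 km³.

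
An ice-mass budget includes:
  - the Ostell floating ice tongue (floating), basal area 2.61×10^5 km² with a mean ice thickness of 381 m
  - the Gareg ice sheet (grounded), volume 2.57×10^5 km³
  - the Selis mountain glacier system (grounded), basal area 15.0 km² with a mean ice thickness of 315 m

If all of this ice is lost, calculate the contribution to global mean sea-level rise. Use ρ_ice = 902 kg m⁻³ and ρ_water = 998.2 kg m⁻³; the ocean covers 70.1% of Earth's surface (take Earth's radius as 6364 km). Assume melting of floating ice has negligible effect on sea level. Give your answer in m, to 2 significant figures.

The Ostell floating ice tongue is floating and already displaces its own weight of water, so its melt adds essentially nothing to sea level.
Gareg: 2.57×10^5 km³ × (902/998.2) = 2.322×10^5 km³ of water.
Selis: ice volume = 15.0 km² × 315 m = 4.725 km³; 4.725 × (902/998.2) = 4.270 km³ of water.
Total added water ≈ 2.322×10^14 m³ over 3.57×10^14 m² → Δh = 0.651 m.

≈ 0.65 m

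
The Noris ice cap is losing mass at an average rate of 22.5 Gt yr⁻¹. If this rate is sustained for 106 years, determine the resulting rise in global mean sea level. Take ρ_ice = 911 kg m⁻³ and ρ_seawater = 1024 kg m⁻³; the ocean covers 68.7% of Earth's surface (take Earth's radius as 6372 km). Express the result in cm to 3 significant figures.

Total mass lost = 22.5 Gt/yr × 106 yr = 2385 Gt = 2.385×10^15 kg.
ρ_w = 1024 kg m⁻³, so water volume = 2.385×10^15 / 1024 = 2.329×10^12 m³.
Δh = 2.329×10^12 / 3.51×10^14 = 6.64×10^-3 m = 0.664 cm.

≈ 0.664 cm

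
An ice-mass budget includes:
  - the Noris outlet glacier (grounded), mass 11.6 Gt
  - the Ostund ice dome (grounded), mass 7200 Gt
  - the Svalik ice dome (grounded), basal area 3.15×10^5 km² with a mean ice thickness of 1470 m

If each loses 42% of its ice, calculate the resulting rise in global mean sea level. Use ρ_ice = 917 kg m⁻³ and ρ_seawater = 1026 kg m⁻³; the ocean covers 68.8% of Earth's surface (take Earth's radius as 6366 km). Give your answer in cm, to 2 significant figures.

≈ 50 cm

Noris: 0.42 × 11.6 Gt = 4.872×10^12 kg; dividing by ρ_w = 1026 kg m⁻³ gives 4.749×10^9 m³ of water.
Ostund: 0.42 × 7200 Gt = 3.024×10^15 kg; dividing by ρ_w = 1026 kg m⁻³ gives 2.947×10^12 m³ of water.
Svalik: ice volume = 3.15×10^5 km² × 1470 m = 4.630×10^5 km³; 0.42 × 4.630×10^5 × (917/1026) = 1.738×10^5 km³ of water.
Total added water ≈ 1.768×10^14 m³ over 3.50×10^14 m² → Δh = 0.505 m = 50 cm.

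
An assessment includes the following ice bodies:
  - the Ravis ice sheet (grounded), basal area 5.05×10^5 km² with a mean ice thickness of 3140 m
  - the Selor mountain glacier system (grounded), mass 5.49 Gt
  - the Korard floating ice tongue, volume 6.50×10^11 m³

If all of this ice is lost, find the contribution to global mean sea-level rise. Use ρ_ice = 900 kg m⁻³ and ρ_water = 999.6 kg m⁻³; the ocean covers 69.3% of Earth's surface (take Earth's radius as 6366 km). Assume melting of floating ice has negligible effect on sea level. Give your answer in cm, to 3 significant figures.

≈ 405 cm

Ravis: ice volume = 5.05×10^5 km² × 3140 m = 1.586×10^6 km³; 1.586×10^6 × (900/999.6) = 1.428×10^6 km³ of water.
Selor: 5.49 Gt = 5.490×10^12 kg; dividing by ρ_w = 999.6 kg m⁻³ gives 5.492×10^9 m³ of water.
The Korard floating ice tongue is floating and already displaces its own weight of water, so its melt adds essentially nothing to sea level.
Total added water ≈ 1.428×10^15 m³ over 3.53×10^14 m² → Δh = 4.05 m = 405 cm.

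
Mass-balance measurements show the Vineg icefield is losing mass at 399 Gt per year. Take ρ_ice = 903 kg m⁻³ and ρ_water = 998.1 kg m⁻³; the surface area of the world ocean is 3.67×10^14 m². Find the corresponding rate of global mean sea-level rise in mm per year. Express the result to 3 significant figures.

≈ 1.09 mm/yr

ρ_w = 998.1 kg m⁻³. Annual water volume added = 399 Gt / ρ_w = 3.990×10^14 kg / 998.1 kg m⁻³ = 3.998×10^11 m³.
Δh per year = 3.998×10^11 / 3.67×10^14 = 1.09×10^-3 m = 1.09 mm.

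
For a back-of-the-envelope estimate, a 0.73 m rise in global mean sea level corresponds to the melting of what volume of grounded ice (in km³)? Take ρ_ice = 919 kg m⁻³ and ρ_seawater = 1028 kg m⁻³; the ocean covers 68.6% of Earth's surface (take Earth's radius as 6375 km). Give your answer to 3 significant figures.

≈ 2.86×10^5 km³

Required water volume = Δh × A = 0.73 m × 3.50×10^14 m² = 2.558×10^14 m³ = 2.558×10^5 km³.
Ice volume = water volume × ρ_w/ρ_ice = 2.558×10^5 × 1028/919 = 2.86×10^5 km³.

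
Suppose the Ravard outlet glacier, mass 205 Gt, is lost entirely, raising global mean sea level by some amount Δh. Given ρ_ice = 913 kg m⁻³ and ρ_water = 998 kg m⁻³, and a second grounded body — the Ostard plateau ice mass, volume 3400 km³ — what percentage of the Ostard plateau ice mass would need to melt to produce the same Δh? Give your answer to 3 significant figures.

Equal sea-level rise means equal mass of meltwater, i.e. equal mass of ice lost.
Ice mass of Ravard: 2.050×10^14 kg; ice mass of Ostard: 3.104×10^15 kg.
Fraction required = 2.050×10^14 / 3.104×10^15 = 0.0660 → 6.60 %.

≈ 6.60 %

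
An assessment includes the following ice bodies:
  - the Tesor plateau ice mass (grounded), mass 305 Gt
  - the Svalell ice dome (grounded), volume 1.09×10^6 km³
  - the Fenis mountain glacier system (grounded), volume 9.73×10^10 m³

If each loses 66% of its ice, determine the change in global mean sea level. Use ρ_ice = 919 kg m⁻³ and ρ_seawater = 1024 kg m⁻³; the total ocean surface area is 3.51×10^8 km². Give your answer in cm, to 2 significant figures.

Tesor: 0.66 × 305 Gt = 2.013×10^14 kg; dividing by ρ_w = 1024 kg m⁻³ gives 1.966×10^11 m³ of water.
Svalell: 0.66 × 1.09×10^6 km³ × (919/1024) = 6.456×10^5 km³ of water.
Fenis: 0.66 × 9.73×10^10 m³ × (919/1024) = 5.763×10^10 m³ of water.
Total added water ≈ 6.459×10^14 m³ over 3.51×10^14 m² → Δh = 1.84 m = 180 cm.

≈ 180 cm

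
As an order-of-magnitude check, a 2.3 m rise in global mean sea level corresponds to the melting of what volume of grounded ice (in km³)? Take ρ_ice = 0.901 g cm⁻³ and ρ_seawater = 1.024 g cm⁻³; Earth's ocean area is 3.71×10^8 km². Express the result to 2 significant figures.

≈ 9.7×10^5 km³

Required water volume = Δh × A = 2.3 m × 3.71×10^14 m² = 8.533×10^14 m³ = 8.533×10^5 km³.
Ice volume = water volume × ρ_w/ρ_ice = 8.533×10^5 × 1024/901 = 9.7×10^5 km³.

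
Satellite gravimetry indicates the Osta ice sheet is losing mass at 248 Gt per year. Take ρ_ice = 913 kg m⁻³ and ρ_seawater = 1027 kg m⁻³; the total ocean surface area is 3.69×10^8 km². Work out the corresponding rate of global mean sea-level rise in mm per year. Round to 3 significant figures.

≈ 0.654 mm/yr

ρ_w = 1027 kg m⁻³. Annual water volume added = 248 Gt / ρ_w = 2.480×10^14 kg / 1027 kg m⁻³ = 2.415×10^11 m³.
Δh per year = 2.415×10^11 / 3.69×10^14 = 6.54×10^-4 m = 0.654 mm.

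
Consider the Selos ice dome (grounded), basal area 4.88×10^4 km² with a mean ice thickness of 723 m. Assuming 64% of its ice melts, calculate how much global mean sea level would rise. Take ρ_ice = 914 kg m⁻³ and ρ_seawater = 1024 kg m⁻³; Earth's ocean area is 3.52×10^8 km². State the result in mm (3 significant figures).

Selos: ice volume = 4.88×10^4 km² × 723 m = 3.528×10^4 km³; 0.64 × 3.528×10^4 × (914/1024) = 2.016×10^4 km³ of water.
Spread over 3.52×10^14 m² of ocean, Δh = 2.016×10^13 / 3.52×10^14 = 0.0573 m = 57.3 mm.

≈ 57.3 mm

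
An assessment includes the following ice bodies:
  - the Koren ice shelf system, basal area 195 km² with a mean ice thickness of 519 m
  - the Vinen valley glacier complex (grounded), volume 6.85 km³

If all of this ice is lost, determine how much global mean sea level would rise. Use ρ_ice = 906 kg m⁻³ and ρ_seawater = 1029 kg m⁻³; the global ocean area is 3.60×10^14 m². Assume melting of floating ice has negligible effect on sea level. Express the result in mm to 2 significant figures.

≈ 0.017 mm

The Koren ice shelf system is floating and already displaces its own weight of water, so its melt adds essentially nothing to sea level.
Vinen: 6.85 km³ × (906/1029) = 6.031 km³ of water.
Total added water ≈ 6.031×10^9 m³ over 3.60×10^14 m² → Δh = 1.68×10^-5 m = 0.017 mm.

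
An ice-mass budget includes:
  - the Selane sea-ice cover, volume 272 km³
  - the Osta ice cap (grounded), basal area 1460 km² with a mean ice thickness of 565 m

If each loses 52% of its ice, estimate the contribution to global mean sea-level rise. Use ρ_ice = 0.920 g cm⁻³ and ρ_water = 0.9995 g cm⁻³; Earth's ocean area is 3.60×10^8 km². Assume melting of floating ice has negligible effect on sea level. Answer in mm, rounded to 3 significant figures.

≈ 1.10 mm

The Selane sea-ice cover is floating and already displaces its own weight of water, so its melt adds essentially nothing to sea level.
Osta: ice volume = 1460 km² × 565 m = 824.9 km³; 0.52 × 824.9 × (920/999.5) = 394.8 km³ of water.
Total added water ≈ 3.948×10^11 m³ over 3.60×10^14 m² → Δh = 1.10×10^-3 m = 1.10 mm.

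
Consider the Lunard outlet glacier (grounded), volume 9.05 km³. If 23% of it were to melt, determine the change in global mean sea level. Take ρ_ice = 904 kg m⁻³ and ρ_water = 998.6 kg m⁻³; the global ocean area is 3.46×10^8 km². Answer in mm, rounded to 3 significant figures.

Lunard: 0.23 × 9.05 km³ × (904/998.6) = 1.884 km³ of water.
Spread over 3.46×10^14 m² of ocean, Δh = 1.884×10^9 / 3.46×10^14 = 5.45×10^-6 m = 5.45×10^-3 mm.

≈ 5.45×10^-3 mm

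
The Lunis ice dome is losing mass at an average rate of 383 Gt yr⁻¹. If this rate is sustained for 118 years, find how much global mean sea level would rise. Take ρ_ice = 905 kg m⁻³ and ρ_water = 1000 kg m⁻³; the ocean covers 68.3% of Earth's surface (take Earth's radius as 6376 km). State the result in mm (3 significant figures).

Total mass lost = 383 Gt/yr × 118 yr = 4.519×10^4 Gt = 4.519×10^16 kg.
ρ_w = 1000 kg m⁻³, so water volume = 4.519×10^16 / 1000 = 4.519×10^13 m³.
Δh = 4.519×10^13 / 3.49×10^14 = 0.130 m = 130 mm.

≈ 130 mm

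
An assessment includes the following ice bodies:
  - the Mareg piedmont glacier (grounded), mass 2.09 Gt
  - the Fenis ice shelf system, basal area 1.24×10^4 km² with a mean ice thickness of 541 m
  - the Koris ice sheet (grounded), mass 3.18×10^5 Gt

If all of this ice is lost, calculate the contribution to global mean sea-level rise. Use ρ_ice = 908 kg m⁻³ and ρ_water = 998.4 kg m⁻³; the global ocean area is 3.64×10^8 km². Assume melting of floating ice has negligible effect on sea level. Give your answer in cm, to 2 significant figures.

Mareg: 2.09 Gt = 2.090×10^12 kg; dividing by ρ_w = 998.4 kg m⁻³ gives 2.093×10^9 m³ of water.
The Fenis ice shelf system is floating and already displaces its own weight of water, so its melt adds essentially nothing to sea level.
Koris: 3.18×10^5 Gt = 3.180×10^17 kg; dividing by ρ_w = 998.4 kg m⁻³ gives 3.185×10^14 m³ of water.
Total added water ≈ 3.185×10^14 m³ over 3.64×10^14 m² → Δh = 0.875 m = 88 cm.

≈ 88 cm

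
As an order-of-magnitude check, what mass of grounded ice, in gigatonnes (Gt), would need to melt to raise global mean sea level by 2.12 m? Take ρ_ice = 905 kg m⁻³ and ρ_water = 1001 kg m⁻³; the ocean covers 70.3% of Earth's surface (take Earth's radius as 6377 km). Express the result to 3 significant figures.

≈ 7.62×10^5 Gt

Required water volume = Δh × A = 2.12 m × 3.59×10^14 m² = 7.616×10^14 m³.
ρ_w = 1001 kg m⁻³, so the mass of water = 7.616×10^14 m³ × 1001 kg m⁻³ = 7.624×10^17 kg = 7.62×10^5 Gt (and the same mass of ice, by conservation).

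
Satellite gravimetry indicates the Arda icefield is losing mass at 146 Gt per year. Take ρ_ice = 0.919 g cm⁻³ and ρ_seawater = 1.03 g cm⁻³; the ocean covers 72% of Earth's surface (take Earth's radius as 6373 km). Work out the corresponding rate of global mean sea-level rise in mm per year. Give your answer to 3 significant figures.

≈ 0.386 mm/yr

ρ_w = 1.03 g cm⁻³ = 1030 kg m⁻³. Annual water volume added = 146 Gt / ρ_w = 1.460×10^14 kg / 1030 kg m⁻³ = 1.417×10^11 m³.
Δh per year = 1.417×10^11 / 3.67×10^14 = 3.86×10^-4 m = 0.386 mm.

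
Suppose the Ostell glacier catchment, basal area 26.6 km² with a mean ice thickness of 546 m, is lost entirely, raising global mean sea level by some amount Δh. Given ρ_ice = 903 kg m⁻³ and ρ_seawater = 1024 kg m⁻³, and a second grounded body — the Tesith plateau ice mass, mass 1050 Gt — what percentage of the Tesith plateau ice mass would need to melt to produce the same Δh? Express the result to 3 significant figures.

≈ 1.25 %

Equal sea-level rise means equal mass of meltwater, i.e. equal mass of ice lost.
Ice mass of Ostell: 1.311×10^13 kg; ice mass of Tesith: 1.050×10^15 kg.
Fraction required = 1.311×10^13 / 1.050×10^15 = 0.0125 → 1.25 %.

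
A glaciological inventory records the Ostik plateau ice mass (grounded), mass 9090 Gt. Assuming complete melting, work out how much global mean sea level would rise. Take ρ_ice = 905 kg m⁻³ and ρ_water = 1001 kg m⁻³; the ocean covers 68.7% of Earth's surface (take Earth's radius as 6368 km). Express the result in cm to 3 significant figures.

Ostik: 9090 Gt = 9.090×10^15 kg; dividing by ρ_w = 1001 kg m⁻³ gives 9.081×10^12 m³ of water.
Spread over 3.50×10^14 m² of ocean, Δh = 9.081×10^12 / 3.50×10^14 = 0.0259 m = 2.59 cm.

≈ 2.59 cm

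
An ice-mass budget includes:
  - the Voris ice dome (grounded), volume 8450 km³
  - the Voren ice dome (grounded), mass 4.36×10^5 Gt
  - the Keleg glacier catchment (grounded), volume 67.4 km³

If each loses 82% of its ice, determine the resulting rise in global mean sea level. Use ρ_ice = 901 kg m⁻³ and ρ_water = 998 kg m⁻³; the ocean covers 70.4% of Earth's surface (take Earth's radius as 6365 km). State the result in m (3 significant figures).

≈ 1.02 m

Voris: 0.82 × 8450 km³ × (901/998) = 6256 km³ of water.
Voren: 0.82 × 4.36×10^5 Gt = 3.575×10^17 kg; dividing by ρ_w = 998 kg m⁻³ gives 3.582×10^14 m³ of water.
Keleg: 0.82 × 67.4 km³ × (901/998) = 49.90 km³ of water.
Total added water ≈ 3.645×10^14 m³ over 3.58×10^14 m² → Δh = 1.02 m.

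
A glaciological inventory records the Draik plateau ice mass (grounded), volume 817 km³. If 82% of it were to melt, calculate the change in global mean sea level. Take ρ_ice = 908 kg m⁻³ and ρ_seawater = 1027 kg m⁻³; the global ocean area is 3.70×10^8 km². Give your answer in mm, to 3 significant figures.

Draik: 0.82 × 817 km³ × (908/1027) = 592.3 km³ of water.
Spread over 3.70×10^14 m² of ocean, Δh = 5.923×10^11 / 3.70×10^14 = 1.60×10^-3 m = 1.60 mm.

≈ 1.60 mm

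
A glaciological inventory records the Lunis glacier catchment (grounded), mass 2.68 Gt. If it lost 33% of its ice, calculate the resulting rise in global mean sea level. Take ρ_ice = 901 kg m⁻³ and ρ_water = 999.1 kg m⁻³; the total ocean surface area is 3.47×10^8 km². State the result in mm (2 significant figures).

Lunis: 0.33 × 2.68 Gt = 8.844×10^11 kg; dividing by ρ_w = 999.1 kg m⁻³ gives 8.852×10^8 m³ of water.
Spread over 3.47×10^14 m² of ocean, Δh = 8.852×10^8 / 3.47×10^14 = 2.55×10^-6 m = 2.6×10^-3 mm.

≈ 2.6×10^-3 mm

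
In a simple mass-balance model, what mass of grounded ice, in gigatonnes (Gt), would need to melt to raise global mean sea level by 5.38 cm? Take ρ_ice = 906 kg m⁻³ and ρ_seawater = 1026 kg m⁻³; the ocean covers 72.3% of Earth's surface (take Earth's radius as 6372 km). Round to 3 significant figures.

Required water volume = Δh × A = 0.0538 m × 3.69×10^14 m² = 1.985×10^13 m³.
ρ_w = 1026 kg m⁻³, so the mass of water = 1.985×10^13 m³ × 1026 kg m⁻³ = 2.036×10^16 kg = 2.04×10^4 Gt (and the same mass of ice, by conservation).

≈ 2.04×10^4 Gt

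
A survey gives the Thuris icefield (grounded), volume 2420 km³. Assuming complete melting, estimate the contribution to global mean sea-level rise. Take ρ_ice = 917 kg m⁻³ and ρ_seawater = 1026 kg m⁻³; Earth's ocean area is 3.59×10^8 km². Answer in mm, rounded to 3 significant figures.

Thuris: 2420 km³ × (917/1026) = 2163 km³ of water.
Spread over 3.59×10^14 m² of ocean, Δh = 2.163×10^12 / 3.59×10^14 = 6.02×10^-3 m = 6.02 mm.

≈ 6.02 mm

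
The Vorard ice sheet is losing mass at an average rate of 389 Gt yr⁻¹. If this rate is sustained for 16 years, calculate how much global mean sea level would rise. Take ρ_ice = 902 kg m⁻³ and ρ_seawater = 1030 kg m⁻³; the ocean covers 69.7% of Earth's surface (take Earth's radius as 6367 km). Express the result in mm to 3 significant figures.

Total mass lost = 389 Gt/yr × 16 yr = 6224 Gt = 6.224×10^15 kg.
ρ_w = 1030 kg m⁻³, so water volume = 6.224×10^15 / 1030 = 6.043×10^12 m³.
Δh = 6.043×10^12 / 3.55×10^14 = 0.0170 m = 17.0 mm.

≈ 17.0 mm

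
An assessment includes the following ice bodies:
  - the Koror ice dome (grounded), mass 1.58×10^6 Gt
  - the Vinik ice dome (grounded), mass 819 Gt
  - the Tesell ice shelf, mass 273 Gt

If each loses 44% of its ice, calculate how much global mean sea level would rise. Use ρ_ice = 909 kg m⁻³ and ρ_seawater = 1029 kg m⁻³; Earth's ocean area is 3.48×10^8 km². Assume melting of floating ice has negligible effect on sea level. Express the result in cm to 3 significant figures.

Koror: 0.44 × 1.58×10^6 Gt = 6.952×10^17 kg; dividing by ρ_w = 1029 kg m⁻³ gives 6.756×10^14 m³ of water.
Vinik: 0.44 × 819 Gt = 3.604×10^14 kg; dividing by ρ_w = 1029 kg m⁻³ gives 3.502×10^11 m³ of water.
The Tesell ice shelf is floating and already displaces its own weight of water, so its melt adds essentially nothing to sea level.
Total added water ≈ 6.760×10^14 m³ over 3.48×10^14 m² → Δh = 1.94 m = 194 cm.

≈ 194 cm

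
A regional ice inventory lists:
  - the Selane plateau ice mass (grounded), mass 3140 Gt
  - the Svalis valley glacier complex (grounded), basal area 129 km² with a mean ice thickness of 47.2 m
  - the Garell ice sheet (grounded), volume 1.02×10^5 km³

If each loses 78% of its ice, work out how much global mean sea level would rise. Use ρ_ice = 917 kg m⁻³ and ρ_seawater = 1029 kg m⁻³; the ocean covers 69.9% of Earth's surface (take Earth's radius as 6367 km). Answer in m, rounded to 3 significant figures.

≈ 0.206 m

Selane: 0.78 × 3140 Gt = 2.449×10^15 kg; dividing by ρ_w = 1029 kg m⁻³ gives 2.380×10^12 m³ of water.
Svalis: ice volume = 129 km² × 47.2 m = 6.089 km³; 0.78 × 6.089 × (917/1029) = 4.232 km³ of water.
Garell: 0.78 × 1.02×10^5 km³ × (917/1029) = 7.090×10^4 km³ of water.
Total added water ≈ 7.328×10^13 m³ over 3.56×10^14 m² → Δh = 0.206 m.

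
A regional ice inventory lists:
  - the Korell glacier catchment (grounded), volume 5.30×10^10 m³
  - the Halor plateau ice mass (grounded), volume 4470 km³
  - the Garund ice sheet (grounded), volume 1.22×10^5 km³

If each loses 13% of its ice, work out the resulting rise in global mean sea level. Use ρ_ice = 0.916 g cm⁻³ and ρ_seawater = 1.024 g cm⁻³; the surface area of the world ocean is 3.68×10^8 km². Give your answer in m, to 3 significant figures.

Korell: 0.13 × 5.30×10^10 m³ × (916/1024) = 6.163×10^9 m³ of water.
Halor: 0.13 × 4470 km³ × (916/1024) = 519.8 km³ of water.
Garund: 0.13 × 1.22×10^5 km³ × (916/1024) = 1.419×10^4 km³ of water.
Total added water ≈ 1.471×10^13 m³ over 3.68×10^14 m² → Δh = 0.0400 m.

≈ 0.0400 m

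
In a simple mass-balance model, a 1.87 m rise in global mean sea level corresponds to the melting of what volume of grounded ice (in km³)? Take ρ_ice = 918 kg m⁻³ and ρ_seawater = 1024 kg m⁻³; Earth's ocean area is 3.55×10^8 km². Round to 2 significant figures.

Required water volume = Δh × A = 1.87 m × 3.55×10^14 m² = 6.638×10^14 m³ = 6.638×10^5 km³.
Ice volume = water volume × ρ_w/ρ_ice = 6.638×10^5 × 1024/918 = 7.4×10^5 km³.

≈ 7.4×10^5 km³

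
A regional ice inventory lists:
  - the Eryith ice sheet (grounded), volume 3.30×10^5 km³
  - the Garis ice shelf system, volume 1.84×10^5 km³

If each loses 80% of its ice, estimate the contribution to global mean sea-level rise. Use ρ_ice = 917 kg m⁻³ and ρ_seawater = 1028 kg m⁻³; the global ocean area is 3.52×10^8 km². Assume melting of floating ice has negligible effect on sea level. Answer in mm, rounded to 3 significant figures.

≈ 669 mm

Eryith: 0.8 × 3.30×10^5 km³ × (917/1028) = 2.355×10^5 km³ of water.
The Garis ice shelf system is floating and already displaces its own weight of water, so its melt adds essentially nothing to sea level.
Total added water ≈ 2.355×10^14 m³ over 3.52×10^14 m² → Δh = 0.669 m = 669 mm.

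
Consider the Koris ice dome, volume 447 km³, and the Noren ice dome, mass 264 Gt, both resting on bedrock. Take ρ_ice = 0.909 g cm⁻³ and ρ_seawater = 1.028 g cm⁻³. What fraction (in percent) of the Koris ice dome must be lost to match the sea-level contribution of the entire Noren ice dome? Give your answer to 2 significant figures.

Equal sea-level rise means equal mass of meltwater, i.e. equal mass of ice lost.
Ice mass of Noren: 2.640×10^14 kg; ice mass of Koris: 4.063×10^14 kg.
Fraction required = 2.640×10^14 / 4.063×10^14 = 0.650 → 65 %.

≈ 65 %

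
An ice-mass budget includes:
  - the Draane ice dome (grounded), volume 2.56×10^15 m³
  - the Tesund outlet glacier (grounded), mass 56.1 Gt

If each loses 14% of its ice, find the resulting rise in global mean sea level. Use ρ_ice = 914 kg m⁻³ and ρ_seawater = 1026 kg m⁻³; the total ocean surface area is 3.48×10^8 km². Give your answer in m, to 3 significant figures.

Draane: 0.14 × 2.56×10^15 m³ × (914/1026) = 3.193×10^14 m³ of water.
Tesund: 0.14 × 56.1 Gt = 7.854×10^12 kg; dividing by ρ_w = 1026 kg m⁻³ gives 7.655×10^9 m³ of water.
Total added water ≈ 3.193×10^14 m³ over 3.48×10^14 m² → Δh = 0.917 m.

≈ 0.917 m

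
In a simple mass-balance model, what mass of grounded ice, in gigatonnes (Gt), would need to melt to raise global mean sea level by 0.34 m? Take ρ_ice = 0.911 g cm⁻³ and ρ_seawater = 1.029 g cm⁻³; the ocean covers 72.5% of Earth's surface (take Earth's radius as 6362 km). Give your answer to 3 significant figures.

≈ 1.29×10^5 Gt

Required water volume = Δh × A = 0.34 m × 3.69×10^14 m² = 1.254×10^14 m³.
ρ_w = 1.029 g cm⁻³ = 1029 kg m⁻³, so the mass of water = 1.254×10^14 m³ × 1029 kg m⁻³ = 1.290×10^17 kg = 1.29×10^5 Gt (and the same mass of ice, by conservation).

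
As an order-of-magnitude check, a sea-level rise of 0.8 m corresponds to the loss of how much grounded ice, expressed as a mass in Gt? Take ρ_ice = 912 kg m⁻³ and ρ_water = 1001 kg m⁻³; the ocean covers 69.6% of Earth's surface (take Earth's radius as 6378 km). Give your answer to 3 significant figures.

Required water volume = Δh × A = 0.8 m × 3.56×10^14 m² = 2.846×10^14 m³.
ρ_w = 1001 kg m⁻³, so the mass of water = 2.846×10^14 m³ × 1001 kg m⁻³ = 2.849×10^17 kg = 2.85×10^5 Gt (and the same mass of ice, by conservation).

≈ 2.85×10^5 Gt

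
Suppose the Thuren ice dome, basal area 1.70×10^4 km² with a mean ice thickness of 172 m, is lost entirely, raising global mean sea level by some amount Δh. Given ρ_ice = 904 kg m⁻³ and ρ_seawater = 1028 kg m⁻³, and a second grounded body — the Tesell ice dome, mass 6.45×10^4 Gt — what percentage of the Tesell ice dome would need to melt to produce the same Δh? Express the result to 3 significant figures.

≈ 4.10 %

Equal sea-level rise means equal mass of meltwater, i.e. equal mass of ice lost.
Ice mass of Thuren: 2.643×10^15 kg; ice mass of Tesell: 6.450×10^16 kg.
Fraction required = 2.643×10^15 / 6.450×10^16 = 0.0410 → 4.10 %.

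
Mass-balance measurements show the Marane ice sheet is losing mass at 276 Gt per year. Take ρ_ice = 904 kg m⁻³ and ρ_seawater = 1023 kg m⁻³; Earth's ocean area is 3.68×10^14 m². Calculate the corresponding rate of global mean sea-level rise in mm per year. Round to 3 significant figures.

≈ 0.733 mm/yr

ρ_w = 1023 kg m⁻³. Annual water volume added = 276 Gt / ρ_w = 2.760×10^14 kg / 1023 kg m⁻³ = 2.698×10^11 m³.
Δh per year = 2.698×10^11 / 3.68×10^14 = 7.33×10^-4 m = 0.733 mm.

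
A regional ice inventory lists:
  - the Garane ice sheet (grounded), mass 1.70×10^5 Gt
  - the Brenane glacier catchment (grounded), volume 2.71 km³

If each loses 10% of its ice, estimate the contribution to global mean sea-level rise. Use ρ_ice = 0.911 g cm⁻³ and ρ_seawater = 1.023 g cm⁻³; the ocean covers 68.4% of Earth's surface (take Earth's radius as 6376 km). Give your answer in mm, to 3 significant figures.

Garane: 0.1 × 1.70×10^5 Gt = 1.700×10^16 kg; dividing by ρ_w = 1.023 g cm⁻³ = 1023 kg m⁻³ gives 1.662×10^13 m³ of water.
Brenane: 0.1 × 2.71 km³ × (911/1023) = 0.2413 km³ of water.
Total added water ≈ 1.662×10^13 m³ over 3.49×10^14 m² → Δh = 0.0476 m = 47.6 mm.

≈ 47.6 mm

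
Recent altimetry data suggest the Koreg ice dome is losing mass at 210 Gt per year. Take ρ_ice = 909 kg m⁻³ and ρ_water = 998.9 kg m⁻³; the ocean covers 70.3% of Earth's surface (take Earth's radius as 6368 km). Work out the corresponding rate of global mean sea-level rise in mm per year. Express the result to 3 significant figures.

ρ_w = 998.9 kg m⁻³. Annual water volume added = 210 Gt / ρ_w = 2.100×10^14 kg / 998.9 kg m⁻³ = 2.102×10^11 m³.
Δh per year = 2.102×10^11 / 3.58×10^14 = 5.87×10^-4 m = 0.587 mm.

≈ 0.587 mm/yr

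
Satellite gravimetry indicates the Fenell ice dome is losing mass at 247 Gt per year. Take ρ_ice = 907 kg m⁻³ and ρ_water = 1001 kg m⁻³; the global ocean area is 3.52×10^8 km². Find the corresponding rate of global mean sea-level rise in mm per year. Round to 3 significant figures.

ρ_w = 1001 kg m⁻³. Annual water volume added = 247 Gt / ρ_w = 2.470×10^14 kg / 1001 kg m⁻³ = 2.468×10^11 m³.
Δh per year = 2.468×10^11 / 3.52×10^14 = 7.01×10^-4 m = 0.701 mm.

≈ 0.701 mm/yr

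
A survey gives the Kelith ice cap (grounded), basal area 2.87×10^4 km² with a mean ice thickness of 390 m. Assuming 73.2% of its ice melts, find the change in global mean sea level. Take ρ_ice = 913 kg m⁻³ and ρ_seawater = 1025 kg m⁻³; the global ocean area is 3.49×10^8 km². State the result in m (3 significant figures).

Kelith: ice volume = 2.87×10^4 km² × 390 m = 1.119×10^4 km³; 0.732 × 1.119×10^4 × (913/1025) = 7298 km³ of water.
Spread over 3.49×10^14 m² of ocean, Δh = 7.298×10^12 / 3.49×10^14 = 0.0209 m.

≈ 0.0209 m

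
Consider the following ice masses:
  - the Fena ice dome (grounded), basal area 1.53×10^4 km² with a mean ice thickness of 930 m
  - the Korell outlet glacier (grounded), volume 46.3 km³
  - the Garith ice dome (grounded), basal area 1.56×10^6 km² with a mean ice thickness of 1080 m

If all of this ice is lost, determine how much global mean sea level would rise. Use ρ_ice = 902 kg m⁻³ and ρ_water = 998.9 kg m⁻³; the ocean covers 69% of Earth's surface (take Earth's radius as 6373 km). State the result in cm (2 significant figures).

Fena: ice volume = 1.53×10^4 km² × 930 m = 1.423×10^4 km³; 1.423×10^4 × (902/998.9) = 1.285×10^4 km³ of water.
Korell: 46.3 km³ × (902/998.9) = 41.81 km³ of water.
Garith: ice volume = 1.56×10^6 km² × 1080 m = 1.685×10^6 km³; 1.685×10^6 × (902/998.9) = 1.521×10^6 km³ of water.
Total added water ≈ 1.534×10^15 m³ over 3.52×10^14 m² → Δh = 4.36 m = 440 cm.

≈ 440 cm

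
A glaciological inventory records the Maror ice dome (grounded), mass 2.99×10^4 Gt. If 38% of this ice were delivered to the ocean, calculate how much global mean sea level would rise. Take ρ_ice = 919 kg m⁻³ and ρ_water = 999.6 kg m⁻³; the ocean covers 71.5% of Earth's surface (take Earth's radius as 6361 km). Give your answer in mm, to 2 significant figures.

≈ 31 mm

Maror: 0.38 × 2.99×10^4 Gt = 1.136×10^16 kg; dividing by ρ_w = 999.6 kg m⁻³ gives 1.137×10^13 m³ of water.
Spread over 3.64×10^14 m² of ocean, Δh = 1.137×10^13 / 3.64×10^14 = 0.0313 m = 31 mm.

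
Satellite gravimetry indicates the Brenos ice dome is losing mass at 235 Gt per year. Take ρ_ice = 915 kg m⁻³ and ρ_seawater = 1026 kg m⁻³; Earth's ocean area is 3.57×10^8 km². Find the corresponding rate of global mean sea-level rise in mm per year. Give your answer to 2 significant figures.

ρ_w = 1026 kg m⁻³. Annual water volume added = 235 Gt / ρ_w = 2.350×10^14 kg / 1026 kg m⁻³ = 2.290×10^11 m³.
Δh per year = 2.290×10^11 / 3.57×10^14 = 6.42×10^-4 m = 0.64 mm.

≈ 0.64 mm/yr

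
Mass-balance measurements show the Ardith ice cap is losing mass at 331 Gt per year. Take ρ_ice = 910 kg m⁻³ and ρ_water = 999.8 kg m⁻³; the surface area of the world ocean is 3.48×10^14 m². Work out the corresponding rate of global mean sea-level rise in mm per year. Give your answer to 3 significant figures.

ρ_w = 999.8 kg m⁻³. Annual water volume added = 331 Gt / ρ_w = 3.310×10^14 kg / 999.8 kg m⁻³ = 3.311×10^11 m³.
Δh per year = 3.311×10^11 / 3.48×10^14 = 9.51×10^-4 m = 0.951 mm.

≈ 0.951 mm/yr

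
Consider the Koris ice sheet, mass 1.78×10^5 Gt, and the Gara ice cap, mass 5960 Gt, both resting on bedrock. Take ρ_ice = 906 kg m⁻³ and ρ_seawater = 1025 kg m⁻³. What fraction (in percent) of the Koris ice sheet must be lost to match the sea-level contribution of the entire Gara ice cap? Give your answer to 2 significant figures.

Equal sea-level rise means equal mass of meltwater, i.e. equal mass of ice lost.
Ice mass of Gara: 5.960×10^15 kg; ice mass of Koris: 1.780×10^17 kg.
Fraction required = 5.960×10^15 / 1.780×10^17 = 0.0335 → 3.3 %.

≈ 3.3 %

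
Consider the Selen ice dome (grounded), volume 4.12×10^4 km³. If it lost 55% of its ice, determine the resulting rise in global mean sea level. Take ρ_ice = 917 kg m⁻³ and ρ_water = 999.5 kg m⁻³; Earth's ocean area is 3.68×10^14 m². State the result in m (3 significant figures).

Selen: 0.55 × 4.12×10^4 km³ × (917/999.5) = 2.079×10^4 km³ of water.
Spread over 3.68×10^14 m² of ocean, Δh = 2.079×10^13 / 3.68×10^14 = 0.0565 m.

≈ 0.0565 m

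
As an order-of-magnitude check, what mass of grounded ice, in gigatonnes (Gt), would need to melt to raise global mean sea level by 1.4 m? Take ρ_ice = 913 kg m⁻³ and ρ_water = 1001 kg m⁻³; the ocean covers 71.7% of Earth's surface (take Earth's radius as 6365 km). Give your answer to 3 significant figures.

≈ 5.12×10^5 Gt

Required water volume = Δh × A = 1.4 m × 3.65×10^14 m² = 5.110×10^14 m³.
ρ_w = 1001 kg m⁻³, so the mass of water = 5.110×10^14 m³ × 1001 kg m⁻³ = 5.115×10^17 kg = 5.12×10^5 Gt (and the same mass of ice, by conservation).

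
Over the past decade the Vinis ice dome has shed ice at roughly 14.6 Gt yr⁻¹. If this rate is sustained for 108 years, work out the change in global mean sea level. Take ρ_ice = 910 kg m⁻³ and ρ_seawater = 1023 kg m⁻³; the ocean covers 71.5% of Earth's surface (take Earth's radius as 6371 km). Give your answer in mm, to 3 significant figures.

Total mass lost = 14.6 Gt/yr × 108 yr = 1577 Gt = 1.577×10^15 kg.
ρ_w = 1023 kg m⁻³, so water volume = 1.577×10^15 / 1023 = 1.541×10^12 m³.
Δh = 1.541×10^12 / 3.65×10^14 = 4.23×10^-3 m = 4.23 mm.

≈ 4.23 mm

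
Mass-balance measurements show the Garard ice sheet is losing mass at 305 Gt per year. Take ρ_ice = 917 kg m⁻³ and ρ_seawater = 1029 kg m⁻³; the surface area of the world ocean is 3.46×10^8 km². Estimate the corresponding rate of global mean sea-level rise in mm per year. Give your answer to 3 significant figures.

≈ 0.857 mm/yr

ρ_w = 1029 kg m⁻³. Annual water volume added = 305 Gt / ρ_w = 3.050×10^14 kg / 1029 kg m⁻³ = 2.964×10^11 m³.
Δh per year = 2.964×10^11 / 3.46×10^14 = 8.57×10^-4 m = 0.857 mm.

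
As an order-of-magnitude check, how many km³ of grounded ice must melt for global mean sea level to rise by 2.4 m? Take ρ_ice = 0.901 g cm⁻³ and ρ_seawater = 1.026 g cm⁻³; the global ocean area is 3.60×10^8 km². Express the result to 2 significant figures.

≈ 9.8×10^5 km³

Required water volume = Δh × A = 2.4 m × 3.60×10^14 m² = 8.640×10^14 m³ = 8.640×10^5 km³.
Ice volume = water volume × ρ_w/ρ_ice = 8.640×10^5 × 1026/901 = 9.8×10^5 km³.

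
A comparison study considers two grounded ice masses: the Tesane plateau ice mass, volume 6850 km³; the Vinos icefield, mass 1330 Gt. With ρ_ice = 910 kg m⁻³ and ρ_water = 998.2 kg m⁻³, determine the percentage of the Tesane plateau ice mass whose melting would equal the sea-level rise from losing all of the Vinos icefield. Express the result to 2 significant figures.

≈ 21 %

Equal sea-level rise means equal mass of meltwater, i.e. equal mass of ice lost.
Ice mass of Vinos: 1.330×10^15 kg; ice mass of Tesane: 6.234×10^15 kg.
Fraction required = 1.330×10^15 / 6.234×10^15 = 0.213 → 21 %.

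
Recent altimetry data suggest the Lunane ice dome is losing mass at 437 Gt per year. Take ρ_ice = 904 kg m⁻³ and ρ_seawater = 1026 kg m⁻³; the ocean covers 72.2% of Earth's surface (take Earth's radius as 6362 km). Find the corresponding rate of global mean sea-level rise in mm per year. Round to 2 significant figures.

ρ_w = 1026 kg m⁻³. Annual water volume added = 437 Gt / ρ_w = 4.370×10^14 kg / 1026 kg m⁻³ = 4.259×10^11 m³.
Δh per year = 4.259×10^11 / 3.67×10^14 = 1.16×10^-3 m = 1.2 mm.

≈ 1.2 mm/yr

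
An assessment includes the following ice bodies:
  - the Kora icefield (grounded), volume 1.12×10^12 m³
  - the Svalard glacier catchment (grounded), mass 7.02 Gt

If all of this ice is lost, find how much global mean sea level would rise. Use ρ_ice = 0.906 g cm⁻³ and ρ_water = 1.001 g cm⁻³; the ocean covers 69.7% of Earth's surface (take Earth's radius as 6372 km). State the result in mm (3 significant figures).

≈ 2.87 mm

Kora: 1.12×10^12 m³ × (906/1001) = 1.014×10^12 m³ of water.
Svalard: 7.02 Gt = 7.020×10^12 kg; dividing by ρ_w = 1.001 g cm⁻³ = 1001 kg m⁻³ gives 7.013×10^9 m³ of water.
Total added water ≈ 1.021×10^12 m³ over 3.56×10^14 m² → Δh = 2.87×10^-3 m = 2.87 mm.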